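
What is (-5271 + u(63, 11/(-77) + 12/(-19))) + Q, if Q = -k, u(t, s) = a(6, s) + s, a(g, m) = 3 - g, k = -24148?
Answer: 2510139/133 ≈ 18873.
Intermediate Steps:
u(t, s) = -3 + s (u(t, s) = (3 - 1*6) + s = (3 - 6) + s = -3 + s)
Q = 24148 (Q = -1*(-24148) = 24148)
(-5271 + u(63, 11/(-77) + 12/(-19))) + Q = (-5271 + (-3 + (11/(-77) + 12/(-19)))) + 24148 = (-5271 + (-3 + (11*(-1/77) + 12*(-1/19)))) + 24148 = (-5271 + (-3 + (-⅐ - 12/19))) + 24148 = (-5271 + (-3 - 103/133)) + 24148 = (-5271 - 502/133) + 24148 = -701545/133 + 24148 = 2510139/133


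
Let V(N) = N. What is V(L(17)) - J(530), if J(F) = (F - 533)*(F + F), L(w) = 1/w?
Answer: 54061/17 ≈ 3180.1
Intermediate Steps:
J(F) = 2*F*(-533 + F) (J(F) = (-533 + F)*(2*F) = 2*F*(-533 + F))
V(L(17)) - J(530) = 1/17 - 2*530*(-533 + 530) = 1/17 - 2*530*(-3) = 1/17 - 1*(-3180) = 1/17 + 3180 = 54061/17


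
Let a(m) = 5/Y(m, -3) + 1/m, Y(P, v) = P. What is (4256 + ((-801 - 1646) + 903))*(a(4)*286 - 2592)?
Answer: -5866056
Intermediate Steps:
a(m) = 6/m (a(m) = 5/m + 1/m = 6/m)
(4256 + ((-801 - 1646) + 903))*(a(4)*286 - 2592) = (4256 + ((-801 - 1646) + 903))*((6/4)*286 - 2592) = (4256 + (-2447 + 903))*((6*(1/4))*286 - 2592) = (4256 - 1544)*((3/2)*286 - 2592) = 2712*(429 - 2592) = 2712*(-2163) = -5866056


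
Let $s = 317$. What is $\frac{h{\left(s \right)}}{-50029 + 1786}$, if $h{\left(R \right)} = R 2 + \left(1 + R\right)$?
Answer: $- \frac{952}{48243} \approx -0.019733$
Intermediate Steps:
$h{\left(R \right)} = 1 + 3 R$ ($h{\left(R \right)} = 2 R + \left(1 + R\right) = 1 + 3 R$)
$\frac{h{\left(s \right)}}{-50029 + 1786} = \frac{1 + 3 \cdot 317}{-50029 + 1786} = \frac{1 + 951}{-48243} = 952 \left(- \frac{1}{48243}\right) = - \frac{952}{48243}$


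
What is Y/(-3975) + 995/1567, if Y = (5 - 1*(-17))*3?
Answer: 1283901/2076275 ≈ 0.61837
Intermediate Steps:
Y = 66 (Y = (5 + 17)*3 = 22*3 = 66)
Y/(-3975) + 995/1567 = 66/(-3975) + 995/1567 = 66*(-1/3975) + 995*(1/1567) = -22/1325 + 995/1567 = 1283901/2076275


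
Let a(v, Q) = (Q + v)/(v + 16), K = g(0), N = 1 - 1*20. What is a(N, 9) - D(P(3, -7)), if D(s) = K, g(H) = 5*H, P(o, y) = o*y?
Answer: 10/3 ≈ 3.3333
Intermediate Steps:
N = -19 (N = 1 - 20 = -19)
K = 0 (K = 5*0 = 0)
a(v, Q) = (Q + v)/(16 + v)
D(s) = 0
a(N, 9) - D(P(3, -7)) = (9 - 19)/(16 - 19) - 1*0 = -10/(-3) + 0 = -⅓*(-10) + 0 = 10/3 + 0 = 10/3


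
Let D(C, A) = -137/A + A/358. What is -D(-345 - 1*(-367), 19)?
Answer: 48685/6802 ≈ 7.1575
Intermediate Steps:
D(C, A) = -137/A + A/358 (D(C, A) = -137/A + A*(1/358) = -137/A + A/358)
-D(-345 - 1*(-367), 19) = -(-137/19 + (1/358)*19) = -(-137*1/19 + 19/358) = -(-137/19 + 19/358) = -1*(-48685/6802) = 48685/6802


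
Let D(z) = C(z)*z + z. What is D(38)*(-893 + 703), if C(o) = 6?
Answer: -50540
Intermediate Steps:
D(z) = 7*z (D(z) = 6*z + z = 7*z)
D(38)*(-893 + 703) = (7*38)*(-893 + 703) = 266*(-190) = -50540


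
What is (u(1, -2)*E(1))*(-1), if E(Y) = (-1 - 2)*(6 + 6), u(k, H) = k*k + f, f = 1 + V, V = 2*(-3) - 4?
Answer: -288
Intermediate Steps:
V = -10 (V = -6 - 4 = -10)
f = -9 (f = 1 - 10 = -9)
u(k, H) = -9 + k² (u(k, H) = k*k - 9 = k² - 9 = -9 + k²)
E(Y) = -36 (E(Y) = -3*12 = -36)
(u(1, -2)*E(1))*(-1) = ((-9 + 1²)*(-36))*(-1) = ((-9 + 1)*(-36))*(-1) = -8*(-36)*(-1) = 288*(-1) = -288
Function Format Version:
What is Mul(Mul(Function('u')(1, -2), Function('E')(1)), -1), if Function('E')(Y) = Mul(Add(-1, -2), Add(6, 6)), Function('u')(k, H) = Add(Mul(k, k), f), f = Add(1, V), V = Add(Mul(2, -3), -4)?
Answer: -288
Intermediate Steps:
V = -10 (V = Add(-6, -4) = -10)
f = -9 (f = Add(1, -10) = -9)
Function('u')(k, H) = Add(-9, Pow(k, 2)) (Function('u')(k, H) = Add(Mul(k, k), -9) = Add(Pow(k, 2), -9) = Add(-9, Pow(k, 2)))
Function('E')(Y) = -36 (Function('E')(Y) = Mul(-3, 12) = -36)
Mul(Mul(Function('u')(1, -2), Function('E')(1)), -1) = Mul(Mul(Add(-9, Pow(1, 2)), -36), -1) = Mul(Mul(Add(-9, 1), -36), -1) = Mul(Mul(-8, -36), -1) = Mul(288, -1) = -288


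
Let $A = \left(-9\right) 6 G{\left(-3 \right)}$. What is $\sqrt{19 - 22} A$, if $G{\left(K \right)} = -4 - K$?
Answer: $54 i \sqrt{3} \approx 93.531 i$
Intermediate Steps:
$A = 54$ ($A = \left(-9\right) 6 \left(-4 - -3\right) = - 54 \left(-4 + 3\right) = \left(-54\right) \left(-1\right) = 54$)
$\sqrt{19 - 22} A = \sqrt{19 - 22} \cdot 54 = \sqrt{-3} \cdot 54 = i \sqrt{3} \cdot 54 = 54 i \sqrt{3}$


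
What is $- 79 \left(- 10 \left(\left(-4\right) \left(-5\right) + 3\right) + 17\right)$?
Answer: $16827$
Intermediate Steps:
$- 79 \left(- 10 \left(\left(-4\right) \left(-5\right) + 3\right) + 17\right) = - 79 \left(- 10 \left(20 + 3\right) + 17\right) = - 79 \left(\left(-10\right) 23 + 17\right) = - 79 \left(-230 + 17\right) = \left(-79\right) \left(-213\right) = 16827$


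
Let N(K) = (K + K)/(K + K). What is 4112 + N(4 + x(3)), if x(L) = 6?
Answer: 4113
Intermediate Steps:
N(K) = 1 (N(K) = (2*K)/((2*K)) = (2*K)*(1/(2*K)) = 1)
4112 + N(4 + x(3)) = 4112 + 1 = 4113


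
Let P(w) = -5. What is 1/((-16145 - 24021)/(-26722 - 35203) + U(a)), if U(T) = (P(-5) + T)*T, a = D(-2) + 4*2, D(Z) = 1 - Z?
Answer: 61925/4127216 ≈ 0.015004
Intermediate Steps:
a = 11 (a = (1 - 1*(-2)) + 4*2 = (1 + 2) + 8 = 3 + 8 = 11)
U(T) = T*(-5 + T) (U(T) = (-5 + T)*T = T*(-5 + T))
1/((-16145 - 24021)/(-26722 - 35203) + U(a)) = 1/((-16145 - 24021)/(-26722 - 35203) + 11*(-5 + 11)) = 1/(-40166/(-61925) + 11*6) = 1/(-40166*(-1/61925) + 66) = 1/(40166/61925 + 66) = 1/(4127216/61925) = 61925/4127216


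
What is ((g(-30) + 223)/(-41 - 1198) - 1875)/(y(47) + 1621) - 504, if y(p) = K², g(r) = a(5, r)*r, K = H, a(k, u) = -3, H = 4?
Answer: -1024557910/2028243 ≈ -505.15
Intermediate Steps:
K = 4
g(r) = -3*r
y(p) = 16 (y(p) = 4² = 16)
((g(-30) + 223)/(-41 - 1198) - 1875)/(y(47) + 1621) - 504 = ((-3*(-30) + 223)/(-41 - 1198) - 1875)/(16 + 1621) - 504 = ((90 + 223)/(-1239) - 1875)/1637 - 504 = (313*(-1/1239) - 1875)*(1/1637) - 504 = (-313/1239 - 1875)*(1/1637) - 504 = -2323438/1239*1/1637 - 504 = -2323438/2028243 - 504 = -1024557910/2028243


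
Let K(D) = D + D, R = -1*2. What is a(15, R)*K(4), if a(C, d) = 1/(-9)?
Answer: -8/9 ≈ -0.88889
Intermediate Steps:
R = -2
K(D) = 2*D
a(C, d) = -⅑
a(15, R)*K(4) = -2*4/9 = -⅑*8 = -8/9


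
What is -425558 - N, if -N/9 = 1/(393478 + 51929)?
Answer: -63182170699/148469 ≈ -4.2556e+5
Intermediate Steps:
N = -3/148469 (N = -9/(393478 + 51929) = -9/445407 = -9*1/445407 = -3/148469 ≈ -2.0206e-5)
-425558 - N = -425558 - 1*(-3/148469) = -425558 + 3/148469 = -63182170699/148469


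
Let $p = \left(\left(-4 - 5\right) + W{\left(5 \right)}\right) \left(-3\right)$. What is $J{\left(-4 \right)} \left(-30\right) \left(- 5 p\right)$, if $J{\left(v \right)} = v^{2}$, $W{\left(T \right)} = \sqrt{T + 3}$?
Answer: $64800 - 14400 \sqrt{2} \approx 44435.0$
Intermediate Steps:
$W{\left(T \right)} = \sqrt{3 + T}$
$p = 27 - 6 \sqrt{2}$ ($p = \left(\left(-4 - 5\right) + \sqrt{3 + 5}\right) \left(-3\right) = \left(\left(-4 - 5\right) + \sqrt{8}\right) \left(-3\right) = \left(-9 + 2 \sqrt{2}\right) \left(-3\right) = 27 - 6 \sqrt{2} \approx 18.515$)
$J{\left(-4 \right)} \left(-30\right) \left(- 5 p\right) = \left(-4\right)^{2} \left(-30\right) \left(- 5 \left(27 - 6 \sqrt{2}\right)\right) = 16 \left(-30\right) \left(-135 + 30 \sqrt{2}\right) = - 480 \left(-135 + 30 \sqrt{2}\right) = 64800 - 14400 \sqrt{2}$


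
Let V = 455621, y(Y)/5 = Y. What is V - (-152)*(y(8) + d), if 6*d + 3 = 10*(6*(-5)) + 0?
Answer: 454025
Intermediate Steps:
y(Y) = 5*Y
d = -101/2 (d = -½ + (10*(6*(-5)) + 0)/6 = -½ + (10*(-30) + 0)/6 = -½ + (-300 + 0)/6 = -½ + (⅙)*(-300) = -½ - 50 = -101/2 ≈ -50.500)
V - (-152)*(y(8) + d) = 455621 - (-152)*(5*8 - 101/2) = 455621 - (-152)*(40 - 101/2) = 455621 - (-152)*(-21)/2 = 455621 - 1*1596 = 455621 - 1596 = 454025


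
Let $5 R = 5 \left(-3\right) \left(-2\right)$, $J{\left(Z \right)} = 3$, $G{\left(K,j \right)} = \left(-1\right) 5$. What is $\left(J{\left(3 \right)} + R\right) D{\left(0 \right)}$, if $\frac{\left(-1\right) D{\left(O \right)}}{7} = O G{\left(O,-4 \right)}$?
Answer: $0$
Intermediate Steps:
$G{\left(K,j \right)} = -5$
$D{\left(O \right)} = 35 O$ ($D{\left(O \right)} = - 7 O \left(-5\right) = - 7 \left(- 5 O\right) = 35 O$)
$R = 6$ ($R = \frac{5 \left(-3\right) \left(-2\right)}{5} = \frac{\left(-15\right) \left(-2\right)}{5} = \frac{1}{5} \cdot 30 = 6$)
$\left(J{\left(3 \right)} + R\right) D{\left(0 \right)} = \left(3 + 6\right) 35 \cdot 0 = 9 \cdot 0 = 0$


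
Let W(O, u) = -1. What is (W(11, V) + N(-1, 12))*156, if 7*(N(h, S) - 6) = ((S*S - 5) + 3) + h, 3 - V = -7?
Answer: 27456/7 ≈ 3922.3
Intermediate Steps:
V = 10 (V = 3 - 1*(-7) = 3 + 7 = 10)
N(h, S) = 40/7 + h/7 + S²/7 (N(h, S) = 6 + (((S*S - 5) + 3) + h)/7 = 6 + (((S² - 5) + 3) + h)/7 = 6 + (((-5 + S²) + 3) + h)/7 = 6 + ((-2 + S²) + h)/7 = 6 + (-2 + h + S²)/7 = 6 + (-2/7 + h/7 + S²/7) = 40/7 + h/7 + S²/7)
(W(11, V) + N(-1, 12))*156 = (-1 + (40/7 + (⅐)*(-1) + (⅐)*12²))*156 = (-1 + (40/7 - ⅐ + (⅐)*144))*156 = (-1 + (40/7 - ⅐ + 144/7))*156 = (-1 + 183/7)*156 = (176/7)*156 = 27456/7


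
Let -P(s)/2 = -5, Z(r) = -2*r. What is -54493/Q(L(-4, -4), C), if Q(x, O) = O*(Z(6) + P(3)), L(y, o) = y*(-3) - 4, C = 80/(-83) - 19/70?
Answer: -158302165/7177 ≈ -22057.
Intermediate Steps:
C = -7177/5810 (C = 80*(-1/83) - 19*1/70 = -80/83 - 19/70 = -7177/5810 ≈ -1.2353)
P(s) = 10 (P(s) = -2*(-5) = 10)
L(y, o) = -4 - 3*y (L(y, o) = -3*y - 4 = -4 - 3*y)
Q(x, O) = -2*O (Q(x, O) = O*(-2*6 + 10) = O*(-12 + 10) = O*(-2) = -2*O)
-54493/Q(L(-4, -4), C) = -54493/((-2*(-7177/5810))) = -54493/7177/2905 = -54493*2905/7177 = -158302165/7177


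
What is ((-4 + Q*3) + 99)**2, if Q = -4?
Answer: 6889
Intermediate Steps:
((-4 + Q*3) + 99)**2 = ((-4 - 4*3) + 99)**2 = ((-4 - 12) + 99)**2 = (-16 + 99)**2 = 83**2 = 6889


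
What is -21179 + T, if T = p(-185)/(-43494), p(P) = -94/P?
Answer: -85207246952/4023195 ≈ -21179.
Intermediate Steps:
T = -47/4023195 (T = -94/(-185)/(-43494) = -94*(-1/185)*(-1/43494) = (94/185)*(-1/43494) = -47/4023195 ≈ -1.1682e-5)
-21179 + T = -21179 - 47/4023195 = -85207246952/4023195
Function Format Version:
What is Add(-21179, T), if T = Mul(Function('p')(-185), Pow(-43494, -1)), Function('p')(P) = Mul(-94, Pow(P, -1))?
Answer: Rational(-85207246952, 4023195) ≈ -21179.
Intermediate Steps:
T = Rational(-47, 4023195) (T = Mul(Mul(-94, Pow(-185, -1)), Pow(-43494, -1)) = Mul(Mul(-94, Rational(-1, 185)), Rational(-1, 43494)) = Mul(Rational(94, 185), Rational(-1, 43494)) = Rational(-47, 4023195) ≈ -1.1682e-5)
Add(-21179, T) = Add(-21179, Rational(-47, 4023195)) = Rational(-85207246952, 4023195)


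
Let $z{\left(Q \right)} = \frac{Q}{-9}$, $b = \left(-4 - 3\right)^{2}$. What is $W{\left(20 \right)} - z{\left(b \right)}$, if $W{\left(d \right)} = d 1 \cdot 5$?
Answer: $\frac{949}{9} \approx 105.44$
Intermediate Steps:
$W{\left(d \right)} = 5 d$ ($W{\left(d \right)} = d 5 = 5 d$)
$b = 49$ ($b = \left(-7\right)^{2} = 49$)
$z{\left(Q \right)} = - \frac{Q}{9}$ ($z{\left(Q \right)} = Q \left(- \frac{1}{9}\right) = - \frac{Q}{9}$)
$W{\left(20 \right)} - z{\left(b \right)} = 5 \cdot 20 - \left(- \frac{1}{9}\right) 49 = 100 - - \frac{49}{9} = 100 + \frac{49}{9} = \frac{949}{9}$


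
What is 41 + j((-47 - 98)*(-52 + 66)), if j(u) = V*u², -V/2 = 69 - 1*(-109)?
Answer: -1467040359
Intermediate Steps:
V = -356 (V = -2*(69 - 1*(-109)) = -2*(69 + 109) = -2*178 = -356)
j(u) = -356*u²
41 + j((-47 - 98)*(-52 + 66)) = 41 - 356*(-52 + 66)²*(-47 - 98)² = 41 - 356*(-145*14)² = 41 - 356*(-2030)² = 41 - 356*4120900 = 41 - 1467040400 = -1467040359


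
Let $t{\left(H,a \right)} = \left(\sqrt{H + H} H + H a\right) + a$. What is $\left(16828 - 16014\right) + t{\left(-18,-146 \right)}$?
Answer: $3296 - 108 i \approx 3296.0 - 108.0 i$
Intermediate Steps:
$t{\left(H,a \right)} = a + H a + \sqrt{2} H^{\frac{3}{2}}$ ($t{\left(H,a \right)} = \left(\sqrt{2 H} H + H a\right) + a = \left(\sqrt{2} \sqrt{H} H + H a\right) + a = \left(\sqrt{2} H^{\frac{3}{2}} + H a\right) + a = \left(H a + \sqrt{2} H^{\frac{3}{2}}\right) + a = a + H a + \sqrt{2} H^{\frac{3}{2}}$)
$\left(16828 - 16014\right) + t{\left(-18,-146 \right)} = \left(16828 - 16014\right) - \left(-2482 - \sqrt{2} \left(-18\right)^{\frac{3}{2}}\right) = \left(16828 - 16014\right) + \left(-146 + 2628 + \sqrt{2} \left(- 54 i \sqrt{2}\right)\right) = 814 - \left(-2482 + 108 i\right) = 814 + \left(2482 - 108 i\right) = 3296 - 108 i$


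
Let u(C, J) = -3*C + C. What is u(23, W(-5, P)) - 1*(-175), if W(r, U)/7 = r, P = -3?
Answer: 129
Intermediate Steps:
W(r, U) = 7*r
u(C, J) = -2*C
u(23, W(-5, P)) - 1*(-175) = -2*23 - 1*(-175) = -46 + 175 = 129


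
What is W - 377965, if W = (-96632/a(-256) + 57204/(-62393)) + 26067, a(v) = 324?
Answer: -1779945648652/5053833 ≈ -3.5220e+5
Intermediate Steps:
W = 130226341193/5053833 (W = (-96632/324 + 57204/(-62393)) + 26067 = (-96632*1/324 + 57204*(-1/62393)) + 26067 = (-24158/81 - 57204/62393) + 26067 = -1511923618/5053833 + 26067 = 130226341193/5053833 ≈ 25768.)
W - 377965 = 130226341193/5053833 - 377965 = -1779945648652/5053833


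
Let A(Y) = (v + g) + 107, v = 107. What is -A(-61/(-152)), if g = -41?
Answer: -173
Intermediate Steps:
A(Y) = 173 (A(Y) = (107 - 41) + 107 = 66 + 107 = 173)
-A(-61/(-152)) = -1*173 = -173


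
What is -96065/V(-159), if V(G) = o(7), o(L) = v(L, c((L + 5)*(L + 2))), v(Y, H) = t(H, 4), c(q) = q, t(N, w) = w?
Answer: -96065/4 ≈ -24016.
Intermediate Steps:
v(Y, H) = 4
o(L) = 4
V(G) = 4
-96065/V(-159) = -96065/4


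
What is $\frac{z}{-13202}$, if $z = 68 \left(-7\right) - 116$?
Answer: $\frac{296}{6601} \approx 0.044842$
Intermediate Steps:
$z = -592$ ($z = -476 - 116 = -592$)
$\frac{z}{-13202} = - \frac{592}{-13202} = \left(-592\right) \left(- \frac{1}{13202}\right) = \frac{296}{6601}$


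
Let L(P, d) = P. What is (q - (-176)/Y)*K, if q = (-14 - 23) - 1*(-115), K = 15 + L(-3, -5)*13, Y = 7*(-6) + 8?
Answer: -29712/17 ≈ -1747.8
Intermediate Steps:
Y = -34 (Y = -42 + 8 = -34)
K = -24 (K = 15 - 3*13 = 15 - 39 = -24)
q = 78 (q = -37 + 115 = 78)
(q - (-176)/Y)*K = (78 - (-176)/(-34))*(-24) = (78 - (-176)*(-1)/34)*(-24) = (78 - 1*88/17)*(-24) = (78 - 88/17)*(-24) = (1238/17)*(-24) = -29712/17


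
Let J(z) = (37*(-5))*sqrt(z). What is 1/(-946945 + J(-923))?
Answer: I/(5*(-189389*I + 37*sqrt(923))) ≈ -1.056e-6 + 6.2677e-9*I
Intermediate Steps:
J(z) = -185*sqrt(z)
1/(-946945 + J(-923)) = 1/(-946945 - 185*I*sqrt(923))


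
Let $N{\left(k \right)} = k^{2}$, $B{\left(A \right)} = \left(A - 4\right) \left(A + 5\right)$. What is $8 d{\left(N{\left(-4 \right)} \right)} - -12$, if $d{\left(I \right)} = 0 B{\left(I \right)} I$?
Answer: $12$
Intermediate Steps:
$B{\left(A \right)} = \left(-4 + A\right) \left(5 + A\right)$
$d{\left(I \right)} = 0$ ($d{\left(I \right)} = 0 \left(-20 + I + I^{2}\right) I = 0 I \left(-20 + I + I^{2}\right) = 0$)
$8 d{\left(N{\left(-4 \right)} \right)} - -12 = 8 \cdot 0 - -12 = 0 + \left(-2 + 14\right) = 0 + 12 = 12$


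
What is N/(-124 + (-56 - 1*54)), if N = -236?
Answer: 118/117 ≈ 1.0085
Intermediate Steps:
N/(-124 + (-56 - 1*54)) = -236/(-124 + (-56 - 1*54)) = -236/(-124 + (-56 - 54)) = -236/(-124 - 110) = -236/(-234) = -236*(-1/234) = 118/117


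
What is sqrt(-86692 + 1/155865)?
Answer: I*sqrt(2106086624765835)/155865 ≈ 294.44*I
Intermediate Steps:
sqrt(-86692 + 1/155865) = sqrt(-13512248579/155865) = I*sqrt(2106086624765835)/155865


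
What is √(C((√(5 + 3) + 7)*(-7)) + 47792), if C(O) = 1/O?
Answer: √(16392649 + 4683616*√2)/(7*√(7 + 2*√2)) ≈ 218.61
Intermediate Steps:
√(C((√(5 + 3) + 7)*(-7)) + 47792) = √(1/((√(5 + 3) + 7)*(-7)) + 47792) = √(1/((√8 + 7)*(-7)) + 47792) = √(1/((2*√2 + 7)*(-7)) + 47792) = √(1/((7 + 2*√2)*(-7)) + 47792) = √(1/(-49 - 14*√2) + 47792) = √(47792 + 1/(-49 - 14*√2))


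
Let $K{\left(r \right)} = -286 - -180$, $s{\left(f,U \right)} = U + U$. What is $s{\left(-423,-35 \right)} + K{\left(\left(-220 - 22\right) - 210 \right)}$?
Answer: $-176$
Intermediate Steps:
$s{\left(f,U \right)} = 2 U$
$K{\left(r \right)} = -106$ ($K{\left(r \right)} = -286 + 180 = -106$)
$s{\left(-423,-35 \right)} + K{\left(\left(-220 - 22\right) - 210 \right)} = 2 \left(-35\right) - 106 = -70 - 106 = -176$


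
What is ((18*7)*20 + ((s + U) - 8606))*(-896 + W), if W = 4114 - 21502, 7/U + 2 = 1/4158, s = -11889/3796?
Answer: 879031937548121/7890935 ≈ 1.1140e+8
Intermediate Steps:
s = -11889/3796 (s = -11889*1/3796 = -11889/3796 ≈ -3.1320)
U = -29106/8315 (U = 7/(-2 + 1/4158) = 7/(-8315/4158) = 7*(-4158/8315) = -29106/8315 ≈ -3.5004)
W = -17388
((18*7)*20 + ((s + U) - 8606))*(-896 + W) = ((18*7)*20 + ((-11889/3796 - 29106/8315) - 8606))*(-896 - 17388) = (126*20 + (-209343411/31563740 - 8606))*(-18284) = (2520 - 271846889851/31563740)*(-18284) = -192306265051/31563740*(-18284) = 879031937548121/7890935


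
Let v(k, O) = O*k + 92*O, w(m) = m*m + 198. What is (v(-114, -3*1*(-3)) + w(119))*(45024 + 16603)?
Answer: 872699947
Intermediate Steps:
w(m) = 198 + m² (w(m) = m² + 198 = 198 + m²)
v(k, O) = 92*O + O*k
(v(-114, -3*1*(-3)) + w(119))*(45024 + 16603) = ((-3*1*(-3))*(92 - 114) + (198 + 119²))*(45024 + 16603) = (-3*(-3)*(-22) + (198 + 14161))*61627 = (9*(-22) + 14359)*61627 = (-198 + 14359)*61627 = 14161*61627 = 872699947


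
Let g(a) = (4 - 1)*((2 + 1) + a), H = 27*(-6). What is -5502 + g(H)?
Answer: -5979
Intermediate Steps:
H = -162
g(a) = 9 + 3*a (g(a) = 3*(3 + a) = 9 + 3*a)
-5502 + g(H) = -5502 + (9 + 3*(-162)) = -5502 + (9 - 486) = -5502 - 477 = -5979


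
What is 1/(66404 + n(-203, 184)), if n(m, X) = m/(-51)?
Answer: 51/3386807 ≈ 1.5058e-5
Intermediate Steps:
n(m, X) = -m/51 (n(m, X) = m*(-1/51) = -m/51)
1/(66404 + n(-203, 184)) = 1/(66404 - 1/51*(-203)) = 1/(66404 + 203/51) = 1/(3386807/51) = 51/3386807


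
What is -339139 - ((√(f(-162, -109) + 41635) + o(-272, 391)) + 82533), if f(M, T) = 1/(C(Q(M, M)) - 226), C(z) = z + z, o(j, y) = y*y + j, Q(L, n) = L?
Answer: -574281 - 3*√55975942/110 ≈ -5.7449e+5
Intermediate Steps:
o(j, y) = j + y² (o(j, y) = y² + j = j + y²)
C(z) = 2*z
f(M, T) = 1/(-226 + 2*M) (f(M, T) = 1/(2*M - 226) = 1/(-226 + 2*M))
-339139 - ((√(f(-162, -109) + 41635) + o(-272, 391)) + 82533) = -339139 - ((√(1/(2*(-113 - 162)) + 41635) + (-272 + 391²)) + 82533) = -339139 - ((√((½)/(-275) + 41635) + (-272 + 152881)) + 82533) = -339139 - ((√((½)*(-1/275) + 41635) + 152609) + 82533) = -339139 - ((√(-1/550 + 41635) + 152609) + 82533) = -339139 - ((√(22899249/550) + 152609) + 82533) = -339139 - ((3*√55975942/110 + 152609) + 82533) = -339139 - ((152609 + 3*√55975942/110) + 82533) = -339139 - (235142 + 3*√55975942/110) = -339139 + (-235142 - 3*√55975942/110) = -574281 - 3*√55975942/110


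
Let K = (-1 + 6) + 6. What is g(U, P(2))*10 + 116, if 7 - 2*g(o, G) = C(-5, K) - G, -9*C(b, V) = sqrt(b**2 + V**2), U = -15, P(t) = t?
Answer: 161 + 5*sqrt(146)/9 ≈ 167.71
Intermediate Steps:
K = 11 (K = 5 + 6 = 11)
C(b, V) = -sqrt(V**2 + b**2)/9 (C(b, V) = -sqrt(b**2 + V**2)/9 = -sqrt(V**2 + b**2)/9)
g(o, G) = 7/2 + G/2 + sqrt(146)/18 (g(o, G) = 7/2 - (-sqrt(11**2 + (-5)**2)/9 - G)/2 = 7/2 - (-sqrt(121 + 25)/9 - G)/2 = 7/2 - (-sqrt(146)/9 - G)/2 = 7/2 - (-G - sqrt(146)/9)/2 = 7/2 + (G/2 + sqrt(146)/18) = 7/2 + G/2 + sqrt(146)/18)
g(U, P(2))*10 + 116 = (7/2 + (1/2)*2 + sqrt(146)/18)*10 + 116 = (7/2 + 1 + sqrt(146)/18)*10 + 116 = (9/2 + sqrt(146)/18)*10 + 116 = (45 + 5*sqrt(146)/9) + 116 = 161 + 5*sqrt(146)/9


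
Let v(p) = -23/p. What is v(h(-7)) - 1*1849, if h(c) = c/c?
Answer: -1872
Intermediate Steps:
h(c) = 1
v(h(-7)) - 1*1849 = -23/1 - 1*1849 = -23*1 - 1849 = -23 - 1849 = -1872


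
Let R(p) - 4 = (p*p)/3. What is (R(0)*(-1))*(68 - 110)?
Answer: 168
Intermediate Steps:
R(p) = 4 + p**2/3 (R(p) = 4 + (p*p)/3 = 4 + p**2*(1/3) = 4 + p**2/3)
(R(0)*(-1))*(68 - 110) = ((4 + (1/3)*0**2)*(-1))*(68 - 110) = ((4 + (1/3)*0)*(-1))*(-42) = ((4 + 0)*(-1))*(-42) = (4*(-1))*(-42) = -4*(-42) = 168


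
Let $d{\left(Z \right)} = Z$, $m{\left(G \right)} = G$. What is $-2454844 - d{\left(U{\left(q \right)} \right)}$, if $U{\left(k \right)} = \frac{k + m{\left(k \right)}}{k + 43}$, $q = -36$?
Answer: $- \frac{17183836}{7} \approx -2.4548 \cdot 10^{6}$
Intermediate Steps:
$U{\left(k \right)} = \frac{2 k}{43 + k}$ ($U{\left(k \right)} = \frac{k + k}{k + 43} = \frac{2 k}{43 + k}$)
$-2454844 - d{\left(U{\left(q \right)} \right)} = -2454844 - 2 \left(-36\right) \frac{1}{43 - 36} = -2454844 - 2 \left(-36\right) \frac{1}{7} = -2454844 - - \frac{72}{7} = -2454844 + \frac{72}{7} = - \frac{17183836}{7}$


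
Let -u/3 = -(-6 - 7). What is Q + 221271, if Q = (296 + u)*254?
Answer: 286549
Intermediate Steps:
u = -39 (u = -(-3)*(-6 - 7) = -(-3)*(-13) = -3*13 = -39)
Q = 65278 (Q = (296 - 39)*254 = 257*254 = 65278)
Q + 221271 = 65278 + 221271 = 286549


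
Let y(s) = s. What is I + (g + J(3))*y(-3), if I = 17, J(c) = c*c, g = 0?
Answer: -10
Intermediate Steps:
J(c) = c²
I + (g + J(3))*y(-3) = 17 + (0 + 3²)*(-3) = 17 + (0 + 9)*(-3) = 17 + 9*(-3) = 17 - 27 = -10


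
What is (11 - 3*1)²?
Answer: 64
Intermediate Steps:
(11 - 3*1)² = (11 - 3)² = 8² = 64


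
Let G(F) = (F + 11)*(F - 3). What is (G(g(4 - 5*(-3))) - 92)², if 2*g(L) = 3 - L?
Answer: 15625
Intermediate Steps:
g(L) = 3/2 - L/2 (g(L) = (3 - L)/2 = 3/2 - L/2)
G(F) = (-3 + F)*(11 + F) (G(F) = (11 + F)*(-3 + F) = (-3 + F)*(11 + F))
(G(g(4 - 5*(-3))) - 92)² = ((-33 + (3/2 - (4 - 5*(-3))/2)² + 8*(3/2 - (4 - 5*(-3))/2)) - 92)² = ((-33 + (3/2 - (4 + 15)/2)² + 8*(3/2 - (4 + 15)/2)) - 92)² = ((-33 + (3/2 - ½*19)² + 8*(3/2 - ½*19)) - 92)² = ((-33 + (3/2 - 19/2)² + 8*(3/2 - 19/2)) - 92)² = ((-33 + (-8)² + 8*(-8)) - 92)² = ((-33 + 64 - 64) - 92)² = (-33 - 92)² = (-125)² = 15625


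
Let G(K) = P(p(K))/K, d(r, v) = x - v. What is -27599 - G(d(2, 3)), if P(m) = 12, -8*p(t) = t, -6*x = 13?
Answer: -855497/31 ≈ -27597.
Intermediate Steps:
x = -13/6 (x = -1/6*13 = -13/6 ≈ -2.1667)
p(t) = -t/8
d(r, v) = -13/6 - v
G(K) = 12/K
-27599 - G(d(2, 3)) = -27599 - 12/(-13/6 - 1*3) = -27599 - 12/(-13/6 - 3) = -27599 - 12/(-31/6) = -27599 - 12*(-6)/31 = -27599 - 1*(-72/31) = -27599 + 72/31 = -855497/31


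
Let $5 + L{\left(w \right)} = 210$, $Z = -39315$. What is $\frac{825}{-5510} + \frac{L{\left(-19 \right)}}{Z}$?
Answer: $- \frac{1342577}{8665026} \approx -0.15494$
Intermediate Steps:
$L{\left(w \right)} = 205$ ($L{\left(w \right)} = -5 + 210 = 205$)
$\frac{825}{-5510} + \frac{L{\left(-19 \right)}}{Z} = \frac{825}{-5510} + \frac{205}{-39315} = 825 \left(- \frac{1}{5510}\right) + 205 \left(- \frac{1}{39315}\right) = - \frac{165}{1102} - \frac{41}{7863} = - \frac{1342577}{8665026}$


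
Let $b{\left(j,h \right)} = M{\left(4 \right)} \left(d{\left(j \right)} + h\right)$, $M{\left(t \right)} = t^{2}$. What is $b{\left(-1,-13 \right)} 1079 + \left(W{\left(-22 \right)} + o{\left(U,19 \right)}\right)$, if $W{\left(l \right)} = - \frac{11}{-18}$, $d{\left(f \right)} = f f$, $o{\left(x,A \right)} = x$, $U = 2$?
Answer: $- \frac{3728977}{18} \approx -2.0717 \cdot 10^{5}$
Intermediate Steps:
$d{\left(f \right)} = f^{2}$
$W{\left(l \right)} = \frac{11}{18}$ ($W{\left(l \right)} = \left(-11\right) \left(- \frac{1}{18}\right) = \frac{11}{18}$)
$b{\left(j,h \right)} = 16 h + 16 j^{2}$ ($b{\left(j,h \right)} = 4^{2} \left(j^{2} + h\right) = 16 \left(h + j^{2}\right) = 16 h + 16 j^{2}$)
$b{\left(-1,-13 \right)} 1079 + \left(W{\left(-22 \right)} + o{\left(U,19 \right)}\right) = \left(16 \left(-13\right) + 16 \left(-1\right)^{2}\right) 1079 + \left(\frac{11}{18} + 2\right) = \left(-208 + 16 \cdot 1\right) 1079 + \frac{47}{18} = \left(-208 + 16\right) 1079 + \frac{47}{18} = \left(-192\right) 1079 + \frac{47}{18} = -207168 + \frac{47}{18} = - \frac{3728977}{18}$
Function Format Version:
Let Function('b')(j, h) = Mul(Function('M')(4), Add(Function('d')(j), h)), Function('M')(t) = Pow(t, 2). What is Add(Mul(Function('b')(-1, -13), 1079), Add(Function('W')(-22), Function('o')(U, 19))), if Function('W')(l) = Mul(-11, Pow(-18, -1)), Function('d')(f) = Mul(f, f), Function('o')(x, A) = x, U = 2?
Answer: Rational(-3728977, 18) ≈ -2.0717e+5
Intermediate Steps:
Function('d')(f) = Pow(f, 2)
Function('W')(l) = Rational(11, 18) (Function('W')(l) = Mul(-11, Rational(-1, 18)) = Rational(11, 18))
Function('b')(j, h) = Add(Mul(16, h), Mul(16, Pow(j, 2))) (Function('b')(j, h) = Mul(Pow(4, 2), Add(Pow(j, 2), h)) = Mul(16, Add(h, Pow(j, 2))) = Add(Mul(16, h), Mul(16, Pow(j, 2))))
Add(Mul(Function('b')(-1, -13), 1079), Add(Function('W')(-22), Function('o')(U, 19))) = Add(Mul(Add(Mul(16, -13), Mul(16, Pow(-1, 2))), 1079), Add(Rational(11, 18), 2)) = Add(Mul(Add(-208, Mul(16, 1)), 1079), Rational(47, 18)) = Add(Mul(Add(-208, 16), 1079), Rational(47, 18)) = Add(Mul(-192, 1079), Rational(47, 18)) = Add(-207168, Rational(47, 18)) = Rational(-3728977, 18)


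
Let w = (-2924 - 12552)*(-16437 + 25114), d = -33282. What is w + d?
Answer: -134318534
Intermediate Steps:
w = -134285252 (w = -15476*8677 = -134285252)
w + d = -134285252 - 33282 = -134318534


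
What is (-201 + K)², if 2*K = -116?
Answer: 67081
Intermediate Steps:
K = -58 (K = (½)*(-116) = -58)
(-201 + K)² = (-201 - 58)² = (-259)² = 67081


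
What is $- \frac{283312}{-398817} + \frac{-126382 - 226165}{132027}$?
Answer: $- \frac{34398967825}{17551537353} \approx -1.9599$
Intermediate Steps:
$- \frac{283312}{-398817} + \frac{-126382 - 226165}{132027} = \left(-283312\right) \left(- \frac{1}{398817}\right) - \frac{352547}{132027} = \frac{283312}{398817} - \frac{352547}{132027} = - \frac{34398967825}{17551537353}$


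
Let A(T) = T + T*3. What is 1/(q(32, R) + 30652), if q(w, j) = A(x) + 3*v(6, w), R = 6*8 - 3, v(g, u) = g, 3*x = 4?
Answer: 3/92026 ≈ 3.2599e-5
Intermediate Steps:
x = 4/3 (x = (1/3)*4 = 4/3 ≈ 1.3333)
A(T) = 4*T (A(T) = T + 3*T = 4*T)
R = 45 (R = 48 - 3 = 45)
q(w, j) = 70/3 (q(w, j) = 4*(4/3) + 3*6 = 16/3 + 18 = 70/3)
1/(q(32, R) + 30652) = 1/(70/3 + 30652) = 1/(92026/3) = 3/92026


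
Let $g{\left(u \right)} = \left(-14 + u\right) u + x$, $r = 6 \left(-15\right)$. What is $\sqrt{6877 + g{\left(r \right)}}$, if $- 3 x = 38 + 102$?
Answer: $\frac{\sqrt{145713}}{3} \approx 127.24$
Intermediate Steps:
$r = -90$
$x = - \frac{140}{3}$ ($x = - \frac{38 + 102}{3} = \left(- \frac{1}{3}\right) 140 = - \frac{140}{3} \approx -46.667$)
$g{\left(u \right)} = - \frac{140}{3} + u \left(-14 + u\right)$ ($g{\left(u \right)} = \left(-14 + u\right) u - \frac{140}{3} = u \left(-14 + u\right) - \frac{140}{3} = - \frac{140}{3} + u \left(-14 + u\right)$)
$\sqrt{6877 + g{\left(r \right)}} = \sqrt{6877 - \left(- \frac{3640}{3} - 8100\right)} = \sqrt{6877 + \left(- \frac{140}{3} + 8100 + 1260\right)} = \sqrt{6877 + \frac{27940}{3}} = \sqrt{\frac{48571}{3}} = \frac{\sqrt{145713}}{3}$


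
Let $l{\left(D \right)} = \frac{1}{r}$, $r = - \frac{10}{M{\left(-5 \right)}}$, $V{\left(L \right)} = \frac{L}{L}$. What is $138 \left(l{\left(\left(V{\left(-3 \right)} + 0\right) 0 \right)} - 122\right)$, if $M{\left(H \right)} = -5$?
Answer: $-16767$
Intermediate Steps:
$V{\left(L \right)} = 1$
$r = 2$ ($r = - \frac{10}{-5} = \left(-10\right) \left(- \frac{1}{5}\right) = 2$)
$l{\left(D \right)} = \frac{1}{2}$
$138 \left(l{\left(\left(V{\left(-3 \right)} + 0\right) 0 \right)} - 122\right) = 138 \left(\frac{1}{2} - 122\right) = 138 \left(- \frac{243}{2}\right) = -16767$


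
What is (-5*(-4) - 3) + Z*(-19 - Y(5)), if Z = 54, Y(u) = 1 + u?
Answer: -1333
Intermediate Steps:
(-5*(-4) - 3) + Z*(-19 - Y(5)) = (-5*(-4) - 3) + 54*(-19 - (1 + 5)) = (20 - 3) + 54*(-19 - 1*6) = 17 + 54*(-19 - 6) = 17 + 54*(-25) = 17 - 1350 = -1333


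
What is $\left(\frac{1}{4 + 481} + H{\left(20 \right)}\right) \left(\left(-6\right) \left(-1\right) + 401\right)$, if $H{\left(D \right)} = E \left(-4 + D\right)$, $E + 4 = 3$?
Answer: $- \frac{3157913}{485} \approx -6511.2$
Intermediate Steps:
$E = -1$ ($E = -4 + 3 = -1$)
$H{\left(D \right)} = 4 - D$ ($H{\left(D \right)} = - (-4 + D) = 4 - D$)
$\left(\frac{1}{4 + 481} + H{\left(20 \right)}\right) \left(\left(-6\right) \left(-1\right) + 401\right) = \left(\frac{1}{4 + 481} + \left(4 - 20\right)\right) \left(\left(-6\right) \left(-1\right) + 401\right) = \left(\frac{1}{485} + \left(4 - 20\right)\right) \left(6 + 401\right) = \left(\frac{1}{485} - 16\right) 407 = \left(- \frac{7759}{485}\right) 407 = - \frac{3157913}{485}$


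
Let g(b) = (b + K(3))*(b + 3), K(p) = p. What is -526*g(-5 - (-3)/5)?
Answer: -25774/25 ≈ -1031.0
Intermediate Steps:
g(b) = (3 + b)² (g(b) = (b + 3)*(b + 3) = (3 + b)*(3 + b) = (3 + b)²)
-526*g(-5 - (-3)/5) = -526*(9 + (-5 - (-3)/5)² + 6*(-5 - (-3)/5)) = -526*(9 + (-5 - 1*(-⅗))² + 6*(-5 - 1*(-⅗))) = -526*(9 + (-5 + ⅗)² + 6*(-5 + ⅗)) = -526*(9 + (-22/5)² + 6*(-22/5)) = -526*(9 + 484/25 - 132/5) = -526*49/25 = -25774/25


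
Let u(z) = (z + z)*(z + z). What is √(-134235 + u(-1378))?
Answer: √7461301 ≈ 2731.5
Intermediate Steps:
u(z) = 4*z² (u(z) = (2*z)*(2*z) = 4*z²)
√(-134235 + u(-1378)) = √(-134235 + 4*(-1378)²) = √(-134235 + 4*1898884) = √(-134235 + 7595536) = √7461301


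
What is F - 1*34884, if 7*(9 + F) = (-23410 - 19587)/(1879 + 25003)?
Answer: -6565998379/188174 ≈ -34893.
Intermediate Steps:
F = -1736563/188174 (F = -9 + ((-23410 - 19587)/(1879 + 25003))/7 = -9 + (-42997/26882)/7 = -9 + (-42997*1/26882)/7 = -9 + (⅐)*(-42997/26882) = -9 - 42997/188174 = -1736563/188174 ≈ -9.2285)
F - 1*34884 = -1736563/188174 - 1*34884 = -1736563/188174 - 34884 = -6565998379/188174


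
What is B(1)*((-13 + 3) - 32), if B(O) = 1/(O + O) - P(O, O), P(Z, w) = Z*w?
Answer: 21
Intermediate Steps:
B(O) = 1/(2*O) - O**2 (B(O) = 1/(O + O) - O*O = 1/(2*O) - O**2)
B(1)*((-13 + 3) - 32) = ((1/2 - 1*1**3)/1)*((-13 + 3) - 32) = (1*(1/2 - 1*1))*(-10 - 32) = (1*(1/2 - 1))*(-42) = (1*(-1/2))*(-42) = -1/2*(-42) = 21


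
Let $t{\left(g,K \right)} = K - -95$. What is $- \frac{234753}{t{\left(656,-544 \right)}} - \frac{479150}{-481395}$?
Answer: $\frac{22644811757}{43229271} \approx 523.83$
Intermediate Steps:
$t{\left(g,K \right)} = 95 + K$ ($t{\left(g,K \right)} = K + 95 = 95 + K$)
$- \frac{234753}{t{\left(656,-544 \right)}} - \frac{479150}{-481395} = - \frac{234753}{95 - 544} - \frac{479150}{-481395} = - \frac{234753}{-449} - - \frac{95830}{96279} = \left(-234753\right) \left(- \frac{1}{449}\right) + \frac{95830}{96279} = \frac{234753}{449} + \frac{95830}{96279} = \frac{22644811757}{43229271}$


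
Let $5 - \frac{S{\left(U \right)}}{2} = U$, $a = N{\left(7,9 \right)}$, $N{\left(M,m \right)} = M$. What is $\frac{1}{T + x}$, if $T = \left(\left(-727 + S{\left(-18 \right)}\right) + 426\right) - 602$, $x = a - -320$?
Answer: $- \frac{1}{530} \approx -0.0018868$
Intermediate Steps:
$a = 7$
$S{\left(U \right)} = 10 - 2 U$
$x = 327$ ($x = 7 - -320 = 7 + 320 = 327$)
$T = -857$ ($T = \left(\left(-727 + \left(10 - -36\right)\right) + 426\right) - 602 = \left(\left(-727 + \left(10 + 36\right)\right) + 426\right) - 602 = \left(\left(-727 + 46\right) + 426\right) - 602 = \left(-681 + 426\right) - 602 = -255 - 602 = -857$)
$\frac{1}{T + x} = \frac{1}{-857 + 327} = \frac{1}{-530} = - \frac{1}{530}$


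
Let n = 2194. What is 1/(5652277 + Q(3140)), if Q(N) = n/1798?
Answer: 899/5081398120 ≈ 1.7692e-7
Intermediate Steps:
Q(N) = 1097/899 (Q(N) = 2194/1798 = 2194*(1/1798) = 1097/899)
1/(5652277 + Q(3140)) = 1/(5652277 + 1097/899) = 1/(5081398120/899) = 899/5081398120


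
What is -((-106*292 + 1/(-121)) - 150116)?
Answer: 21909229/121 ≈ 1.8107e+5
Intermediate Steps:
-((-106*292 + 1/(-121)) - 150116) = -((-30952 - 1/121) - 150116) = -(-3745193/121 - 150116) = -1*(-21909229/121) = 21909229/121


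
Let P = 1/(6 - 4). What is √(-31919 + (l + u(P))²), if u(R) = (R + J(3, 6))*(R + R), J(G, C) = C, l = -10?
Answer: I*√127627/2 ≈ 178.62*I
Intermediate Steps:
P = ½ (P = 1/2 = ½ ≈ 0.50000)
u(R) = 2*R*(6 + R) (u(R) = (R + 6)*(R + R) = (6 + R)*(2*R) = 2*R*(6 + R))
√(-31919 + (l + u(P))²) = √(-31919 + (-10 + 2*(½)*(6 + ½))²) = √(-31919 + (-10 + 2*(½)*(13/2))²) = √(-31919 + (-10 + 13/2)²) = √(-31919 + (-7/2)²) = √(-31919 + 49/4) = √(-127627/4) = I*√127627/2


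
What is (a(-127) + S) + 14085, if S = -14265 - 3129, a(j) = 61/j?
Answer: -420304/127 ≈ -3309.5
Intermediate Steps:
S = -17394
(a(-127) + S) + 14085 = (61/(-127) - 17394) + 14085 = (61*(-1/127) - 17394) + 14085 = (-61/127 - 17394) + 14085 = -2209099/127 + 14085 = -420304/127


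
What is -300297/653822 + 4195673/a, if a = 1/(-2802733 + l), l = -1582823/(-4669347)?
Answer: -35900375144063576660192827/3052921794234 ≈ -1.1759e+13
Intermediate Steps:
l = 1582823/4669347 (l = -1582823*(-1/4669347) = 1582823/4669347 ≈ 0.33898)
a = -4669347/13086931342528 (a = 1/(-2802733 + 1582823/4669347) = 1/(-13086931342528/4669347) = -4669347/13086931342528 ≈ -3.5679e-7)
-300297/653822 + 4195673/a = -300297/653822 + 4195673/(-4669347/13086931342528) = -300297*1/653822 + 4195673*(-13086931342528/4669347) = -300297/653822 - 54908484486698481344/4669347 = -35900375144063576660192827/3052921794234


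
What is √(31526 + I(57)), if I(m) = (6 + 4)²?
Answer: 3*√3514 ≈ 177.84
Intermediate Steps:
I(m) = 100 (I(m) = 10² = 100)
√(31526 + I(57)) = √(31526 + 100) = √31626 = 3*√3514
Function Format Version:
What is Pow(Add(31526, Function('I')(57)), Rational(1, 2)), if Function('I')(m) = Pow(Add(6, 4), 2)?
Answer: Mul(3, Pow(3514, Rational(1, 2))) ≈ 177.84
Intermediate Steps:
Function('I')(m) = 100 (Function('I')(m) = Pow(10, 2) = 100)
Pow(Add(31526, Function('I')(57)), Rational(1, 2)) = Pow(Add(31526, 100), Rational(1, 2)) = Pow(31626, Rational(1, 2)) = Mul(3, Pow(3514, Rational(1, 2)))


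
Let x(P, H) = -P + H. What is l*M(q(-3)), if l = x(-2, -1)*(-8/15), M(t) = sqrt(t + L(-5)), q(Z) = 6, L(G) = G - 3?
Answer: -8*I*sqrt(2)/15 ≈ -0.75425*I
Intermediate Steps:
x(P, H) = H - P
L(G) = -3 + G
M(t) = sqrt(-8 + t) (M(t) = sqrt(t + (-3 - 5)) = sqrt(t - 8) = sqrt(-8 + t))
l = -8/15 (l = (-1 - 1*(-2))*(-8/15) = (-1 + 2)*(-8*1/15) = 1*(-8/15) = -8/15 ≈ -0.53333)
l*M(q(-3)) = -8*sqrt(-8 + 6)/15 = -8*I*sqrt(2)/15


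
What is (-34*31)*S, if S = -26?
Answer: 27404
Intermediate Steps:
(-34*31)*S = -34*31*(-26) = -1054*(-26) = 27404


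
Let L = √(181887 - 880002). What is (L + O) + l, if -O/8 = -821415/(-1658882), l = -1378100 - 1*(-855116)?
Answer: -433787657604/829441 + I*√698115 ≈ -5.2299e+5 + 835.53*I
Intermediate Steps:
l = -522984 (l = -1378100 + 855116 = -522984)
O = -3285660/829441 (O = -(-6571320)/(-1658882) = -(-6571320)*(-1)/1658882 = -8*821415/1658882 = -3285660/829441 ≈ -3.9613)
L = I*√698115 (L = √(-698115) = I*√698115 ≈ 835.53*I)
(L + O) + l = (I*√698115 - 3285660/829441) - 522984 = (-3285660/829441 + I*√698115) - 522984 = -433787657604/829441 + I*√698115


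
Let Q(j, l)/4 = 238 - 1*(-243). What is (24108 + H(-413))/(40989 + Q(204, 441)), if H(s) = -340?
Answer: 23768/42913 ≈ 0.55386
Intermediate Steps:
Q(j, l) = 1924 (Q(j, l) = 4*(238 - 1*(-243)) = 4*(238 + 243) = 4*481 = 1924)
(24108 + H(-413))/(40989 + Q(204, 441)) = (24108 - 340)/(40989 + 1924) = 23768/42913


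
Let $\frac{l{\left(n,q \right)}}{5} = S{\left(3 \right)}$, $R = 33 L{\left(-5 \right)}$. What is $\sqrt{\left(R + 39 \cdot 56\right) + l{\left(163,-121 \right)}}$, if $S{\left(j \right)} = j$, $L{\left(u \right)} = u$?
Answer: $3 \sqrt{226} \approx 45.1$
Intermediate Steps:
$R = -165$ ($R = 33 \left(-5\right) = -165$)
$l{\left(n,q \right)} = 15$ ($l{\left(n,q \right)} = 5 \cdot 3 = 15$)
$\sqrt{\left(R + 39 \cdot 56\right) + l{\left(163,-121 \right)}} = \sqrt{\left(-165 + 39 \cdot 56\right) + 15} = \sqrt{\left(-165 + 2184\right) + 15} = \sqrt{2019 + 15} = \sqrt{2034} = 3 \sqrt{226}$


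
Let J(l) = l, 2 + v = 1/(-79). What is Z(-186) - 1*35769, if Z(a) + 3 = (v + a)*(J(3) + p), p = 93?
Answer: -4251876/79 ≈ -53821.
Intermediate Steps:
v = -159/79 (v = -2 + 1/(-79) = -2 - 1/79 = -159/79 ≈ -2.0127)
Z(a) = -15501/79 + 96*a (Z(a) = -3 + (-159/79 + a)*(3 + 93) = -3 + (-159/79 + a)*96 = -3 + (-15264/79 + 96*a) = -15501/79 + 96*a)
Z(-186) - 1*35769 = (-15501/79 + 96*(-186)) - 1*35769 = (-15501/79 - 17856) - 35769 = -1426125/79 - 35769 = -4251876/79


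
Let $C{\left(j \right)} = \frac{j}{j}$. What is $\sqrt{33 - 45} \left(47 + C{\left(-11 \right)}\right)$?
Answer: $96 i \sqrt{3} \approx 166.28 i$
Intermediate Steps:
$C{\left(j \right)} = 1$
$\sqrt{33 - 45} \left(47 + C{\left(-11 \right)}\right) = \sqrt{33 - 45} \left(47 + 1\right) = \sqrt{-12} \cdot 48 = 2 i \sqrt{3} \cdot 48 = 96 i \sqrt{3}$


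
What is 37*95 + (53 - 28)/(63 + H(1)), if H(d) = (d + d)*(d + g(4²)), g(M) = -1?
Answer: 221470/63 ≈ 3515.4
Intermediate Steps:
H(d) = 2*d*(-1 + d) (H(d) = (d + d)*(d - 1) = (2*d)*(-1 + d) = 2*d*(-1 + d))
37*95 + (53 - 28)/(63 + H(1)) = 37*95 + (53 - 28)/(63 + 2*1*(-1 + 1)) = 3515 + 25/(63 + 2*1*0) = 3515 + 25/(63 + 0) = 3515 + 25/63 = 221470/63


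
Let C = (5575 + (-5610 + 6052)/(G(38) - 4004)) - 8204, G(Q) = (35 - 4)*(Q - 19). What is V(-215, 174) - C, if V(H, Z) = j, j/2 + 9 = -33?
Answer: 8691617/3415 ≈ 2545.1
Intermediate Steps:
j = -84 (j = -18 + 2*(-33) = -18 - 66 = -84)
G(Q) = -589 + 31*Q (G(Q) = 31*(-19 + Q) = -589 + 31*Q)
V(H, Z) = -84
C = -8978477/3415 (C = (5575 + (-5610 + 6052)/((-589 + 31*38) - 4004)) - 8204 = (5575 + 442/((-589 + 1178) - 4004)) - 8204 = (5575 + 442/(589 - 4004)) - 8204 = (5575 + 442/(-3415)) - 8204 = (5575 + 442*(-1/3415)) - 8204 = (5575 - 442/3415) - 8204 = 19038183/3415 - 8204 = -8978477/3415 ≈ -2629.1)
V(-215, 174) - C = -84 - 1*(-8978477/3415) = -84 + 8978477/3415 = 8691617/3415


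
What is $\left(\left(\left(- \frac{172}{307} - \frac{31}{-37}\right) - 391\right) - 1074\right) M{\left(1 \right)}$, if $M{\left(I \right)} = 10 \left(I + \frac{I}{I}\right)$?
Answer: $- \frac{332755640}{11359} \approx -29294.0$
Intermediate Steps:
$M{\left(I \right)} = 10 + 10 I$ ($M{\left(I \right)} = 10 \left(I + 1\right) = 10 \left(1 + I\right) = 10 + 10 I$)
$\left(\left(\left(- \frac{172}{307} - \frac{31}{-37}\right) - 391\right) - 1074\right) M{\left(1 \right)} = \left(\left(\left(- \frac{172}{307} - \frac{31}{-37}\right) - 391\right) - 1074\right) \left(10 + 10 \cdot 1\right) = \left(\left(\left(\left(-172\right) \frac{1}{307} - - \frac{31}{37}\right) - 391\right) - 1074\right) \left(10 + 10\right) = \left(\left(\left(- \frac{172}{307} + \frac{31}{37}\right) - 391\right) - 1074\right) 20 = \left(\left(\frac{3153}{11359} - 391\right) - 1074\right) 20 = \left(- \frac{4438216}{11359} - 1074\right) 20 = \left(- \frac{16637782}{11359}\right) 20 = - \frac{332755640}{11359}$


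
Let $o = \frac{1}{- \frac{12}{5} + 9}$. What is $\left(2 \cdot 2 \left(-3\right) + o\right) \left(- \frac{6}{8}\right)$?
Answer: $\frac{391}{44} \approx 8.8864$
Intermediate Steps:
$o = \frac{5}{33}$ ($o = \frac{1}{\left(-12\right) \frac{1}{5} + 9} = \frac{1}{- \frac{12}{5} + 9} = \frac{1}{\frac{33}{5}} = \frac{5}{33} \approx 0.15152$)
$\left(2 \cdot 2 \left(-3\right) + o\right) \left(- \frac{6}{8}\right) = \left(2 \cdot 2 \left(-3\right) + \frac{5}{33}\right) \left(- \frac{6}{8}\right) = \left(4 \left(-3\right) + \frac{5}{33}\right) \left(\left(-6\right) \frac{1}{8}\right) = \left(-12 + \frac{5}{33}\right) \left(- \frac{3}{4}\right) = \left(- \frac{391}{33}\right) \left(- \frac{3}{4}\right) = \frac{391}{44}$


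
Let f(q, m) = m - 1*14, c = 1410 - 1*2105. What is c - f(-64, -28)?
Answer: -653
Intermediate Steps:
c = -695 (c = 1410 - 2105 = -695)
f(q, m) = -14 + m (f(q, m) = m - 14 = -14 + m)
c - f(-64, -28) = -695 - (-14 - 28) = -695 - 1*(-42) = -695 + 42 = -653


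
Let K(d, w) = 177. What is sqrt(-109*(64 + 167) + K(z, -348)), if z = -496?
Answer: 3*I*sqrt(2778) ≈ 158.12*I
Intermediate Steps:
sqrt(-109*(64 + 167) + K(z, -348)) = sqrt(-109*(64 + 167) + 177) = sqrt(-109*231 + 177) = sqrt(-25179 + 177) = sqrt(-25002) = 3*I*sqrt(2778)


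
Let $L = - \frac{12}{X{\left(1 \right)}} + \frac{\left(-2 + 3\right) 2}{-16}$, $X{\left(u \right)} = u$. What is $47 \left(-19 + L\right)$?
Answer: $- \frac{11703}{8} \approx -1462.9$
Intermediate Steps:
$L = - \frac{97}{8}$ ($L = - \frac{12}{1} + \frac{\left(-2 + 3\right) 2}{-16} = \left(-12\right) 1 + 1 \cdot 2 \left(- \frac{1}{16}\right) = -12 + 2 \left(- \frac{1}{16}\right) = -12 - \frac{1}{8} = - \frac{97}{8} \approx -12.125$)
$47 \left(-19 + L\right) = 47 \left(-19 - \frac{97}{8}\right) = 47 \left(- \frac{249}{8}\right) = - \frac{11703}{8}$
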